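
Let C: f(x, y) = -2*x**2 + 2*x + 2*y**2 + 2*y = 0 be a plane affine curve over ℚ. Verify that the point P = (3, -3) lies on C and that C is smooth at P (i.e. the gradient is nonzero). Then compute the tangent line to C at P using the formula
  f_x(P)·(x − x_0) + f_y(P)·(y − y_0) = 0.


Tangent line at P: -10*x - 10*y = 0.

Step 1: f(3, -3) = 0, so P lies on C.
Step 2: partial derivatives
  f_x(x, y) = 2 - 4*x, f_y(x, y) = 4*y + 2.
  f_x(P) = -10, f_y(P) = -10 (gradient nonzero, so P is smooth).
Step 3: tangent line at P: -10·(x − 3) + -10·(y − -3) = 0.
Expanding: -10*x - 10*y = 0.


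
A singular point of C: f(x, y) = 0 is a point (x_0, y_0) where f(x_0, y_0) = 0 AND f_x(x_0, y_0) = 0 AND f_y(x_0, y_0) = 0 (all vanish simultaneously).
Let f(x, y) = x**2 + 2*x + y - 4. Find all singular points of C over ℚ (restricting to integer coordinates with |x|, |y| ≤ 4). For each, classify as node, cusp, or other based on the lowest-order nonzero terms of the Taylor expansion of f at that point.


No singular points in the scanned grid; C is smooth there.

Compute partial derivatives:
  f_x = 2*x + 2.
  f_y = 1.
f_y = 1 is a nonzero constant, so f_y never vanishes: no point (x, y) can satisfy f = f_x = f_y = 0. In particular no (x, y) ∈ {−4, ..., 4}² is singular; the curve is smooth.


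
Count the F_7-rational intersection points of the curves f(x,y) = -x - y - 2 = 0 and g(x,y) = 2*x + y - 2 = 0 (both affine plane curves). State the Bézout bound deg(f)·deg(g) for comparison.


Common zeros: {(4, 1)}; count = 1; Bézout bound = 1.

deg(f) = 1, deg(g) = 1, so Bézout bound = 1.
Scan x ∈ F_7. For each x, list the y ∈ F_7 with f(x, y) ≡ 0 and those with g(x, y) ≡ 0 (mod 7); the common zeros in that column are the intersection.
  x = 0: f ≡ 0 at y ∈ {5}; g ≡ 0 at y ∈ {2}; common: ∅.
  x = 1: f ≡ 0 at y ∈ {4}; g ≡ 0 at y ∈ {0}; common: ∅.
  x = 2: f ≡ 0 at y ∈ {3}; g ≡ 0 at y ∈ {5}; common: ∅.
  x = 3: f ≡ 0 at y ∈ {2}; g ≡ 0 at y ∈ {3}; common: ∅.
  x = 4: f ≡ 0 at y ∈ {1}; g ≡ 0 at y ∈ {1}; common: {1}.
  x = 5: f ≡ 0 at y ∈ {0}; g ≡ 0 at y ∈ {6}; common: ∅.
  x = 6: f ≡ 0 at y ∈ {6}; g ≡ 0 at y ∈ {4}; common: ∅.
Collecting: common zeros = {(4, 1)}, so the count is 1.
Comparison with the Bézout bound: 1 ≤ 1 = deg(f)·deg(g), as expected for curves with no common component (the bound is attained).


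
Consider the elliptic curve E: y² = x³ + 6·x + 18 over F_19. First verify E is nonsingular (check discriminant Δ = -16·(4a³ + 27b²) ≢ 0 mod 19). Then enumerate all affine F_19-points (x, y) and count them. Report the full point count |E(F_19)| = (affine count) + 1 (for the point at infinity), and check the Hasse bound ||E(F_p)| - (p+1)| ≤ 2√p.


Affine points = {(1, 5), (1, 14), (2, 0), (3, 5), (3, 14), (4, 7), (4, 12), (6, 2), (6, 17), (7, 2), (7, 17), (11, 3), (11, 16), (15, 5), (15, 14), (16, 7), (16, 12), (17, 6), (17, 13), (18, 7), (18, 12)}; affine count = 21; |E(F_19)| = 22.

Discriminant check: Δ ∝ 4a³ + 27b² = 4·6³ + 27·18² = 4·216 + 27·324 ≡ 17 (mod 19). Nonzero ⇒ E is nonsingular.
For each x ∈ F_19, compute rhs = x³ + 6·x + 18 mod 19, then count y ∈ F_19 with y² ≡ rhs.
  x = 0: rhs = 18, matching y values: none (0 points).
  x = 1: rhs = 6, matching y values: 5, 14 (2 points).
  x = 2: rhs = 0, matching y values: 0 (1 points).
  x = 3: rhs = 6, matching y values: 5, 14 (2 points).
  x = 4: rhs = 11, matching y values: 7, 12 (2 points).
  x = 5: rhs = 2, matching y values: none (0 points).
  x = 6: rhs = 4, matching y values: 2, 17 (2 points).
  x = 7: rhs = 4, matching y values: 2, 17 (2 points).
  x = 8: rhs = 8, matching y values: none (0 points).
  x = 9: rhs = 3, matching y values: none (0 points).
  x = 10: rhs = 14, matching y values: none (0 points).
  x = 11: rhs = 9, matching y values: 3, 16 (2 points).
  x = 12: rhs = 13, matching y values: none (0 points).
  x = 13: rhs = 13, matching y values: none (0 points).
  x = 14: rhs = 15, matching y values: none (0 points).
  x = 15: rhs = 6, matching y values: 5, 14 (2 points).
  x = 16: rhs = 11, matching y values: 7, 12 (2 points).
  x = 17: rhs = 17, matching y values: 6, 13 (2 points).
  x = 18: rhs = 11, matching y values: 7, 12 (2 points).
Total affine count: 21.
Full point count |E(F_19)| = 21 + 1 = 22.
Hasse bound: |22 − (19+1)| = |2| = 2 ≤ 2√19 ≈ 8.7178 ✓.


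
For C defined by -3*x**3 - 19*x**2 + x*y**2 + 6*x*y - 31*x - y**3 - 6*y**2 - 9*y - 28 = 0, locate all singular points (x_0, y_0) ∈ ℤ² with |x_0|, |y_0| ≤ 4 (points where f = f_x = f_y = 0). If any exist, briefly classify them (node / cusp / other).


Singular points: {(-2, -3)}; classification: node.

Compute partial derivatives:
  f_x = -9*x**2 - 38*x + y**2 + 6*y - 31.
  f_y = 2*x*y + 6*x - 3*y**2 - 12*y - 9.
Scan x_0 ∈ {−4, ..., 4}. For each x_0, f_y(x_0, y) is a polynomial in y; find its integer roots y ∈ {−4, ..., 4}, then test f_x and f at those candidates.
  x = -4: f_y(-4, y) = -3*y**2 - 20*y - 33; vanishes at y ∈ {-3}. (-4, -3): f_x = -32 ≠ 0.
  x = -3: f_y(-3, y) = -3*y**2 - 18*y - 27; vanishes at y ∈ {-3}. (-3, -3): f_x = -7 ≠ 0.
  x = -2: f_y(-2, y) = -3*y**2 - 16*y - 21; vanishes at y ∈ {-3}. (-2, -3): f_x = 0, f = 0 — SINGULAR.
  x = -1: f_y(-1, y) = -3*y**2 - 14*y - 15; vanishes at y ∈ {-3}. (-1, -3): f_x = -11 ≠ 0.
  x = 0: f_y(0, y) = -3*y**2 - 12*y - 9; vanishes at y ∈ {-3, -1}. (0, -3): f_x = -40 ≠ 0; (0, -1): f_x = -36 ≠ 0.
  x = 1: f_y(1, y) = -3*y**2 - 10*y - 3; vanishes at y ∈ {-3}. (1, -3): f_x = -87 ≠ 0.
  x = 2: f_y(2, y) = -3*y**2 - 8*y + 3; vanishes at y ∈ {-3}. (2, -3): f_x = -152 ≠ 0.
  x = 3: f_y(3, y) = -3*y**2 - 6*y + 9; vanishes at y ∈ {-3, 1}. (3, -3): f_x = -235 ≠ 0; (3, 1): f_x = -219 ≠ 0.
  x = 4: f_y(4, y) = -3*y**2 - 4*y + 15; vanishes at y ∈ {-3}. (4, -3): f_x = -336 ≠ 0.
Only singular point on the grid: (-2, -3).
Classify: substitute x = -2 + u, y = -3 + v and expand: f = -3*u**3 - u**2 + u*v**2 - v**3 + v**2.
No constant or linear terms (consistent with a singular point). Quadratic part: -u**2 + v**2. Cubic part: -3*u**3 + u*v**2 - v**3.
The quadratic part v**2 - u**2 = (v − u)(v + u) splits into two distinct linear factors, so there are two distinct tangent lines y − -3 = ±(x − -2) — this is a node (ordinary double point).
Classification: node.


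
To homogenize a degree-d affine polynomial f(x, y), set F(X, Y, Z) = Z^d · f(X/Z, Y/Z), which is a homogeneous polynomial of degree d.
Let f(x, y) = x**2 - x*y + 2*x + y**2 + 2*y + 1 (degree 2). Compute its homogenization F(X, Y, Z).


F(X, Y, Z) = X**2 - X*Y + 2*X*Z + Y**2 + 2*Y*Z + Z**2

deg(f) = 2.
Substitute x = X/Z, y = Y/Z into f, then multiply by Z^2.
  monomial 1·x^2·y^0 ↦ 1·X^2·Y^0·Z^0.
  monomial -1·x^1·y^1 ↦ -1·X^1·Y^1·Z^0.
  monomial 2·x^1·y^0 ↦ 2·X^1·Y^0·Z^1.
  monomial 1·x^0·y^2 ↦ 1·X^0·Y^2·Z^0.
  monomial 2·x^0·y^1 ↦ 2·X^0·Y^1·Z^1.
  monomial 1·x^0·y^0 ↦ 1·X^0·Y^0·Z^2.
Collecting: F(X, Y, Z) = X**2 - X*Y + 2*X*Z + Y**2 + 2*Y*Z + Z**2.


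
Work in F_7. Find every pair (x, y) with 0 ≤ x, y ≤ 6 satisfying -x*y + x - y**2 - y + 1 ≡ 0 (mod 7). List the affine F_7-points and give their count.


Affine F_7-points: {(2, 2), (3, 4), (3, 6), (5, 3), (5, 5), (6, 0)}; count = 6.

For each of the 49 pairs (x, y) ∈ F_7², evaluate f(x, y) mod 7. Record the zeros.
  x = 0: [0↦1, 1↦6, 2↦2, 3↦3, 4↦2, 5↦6, 6↦1]  zeros at y ∈ ∅
  x = 1: [0↦2, 1↦6, 2↦1, 3↦1, 4↦6, 5↦2, 6↦3]  zeros at y ∈ ∅
  x = 2: [0↦3, 1↦6, 2↦0, 3↦6, 4↦3, 5↦5, 6↦5]  zeros at y ∈ {2}
  x = 3: [0↦4, 1↦6, 2↦6, 3↦4, 4↦0, 5↦1, 6↦0]  zeros at y ∈ {4, 6}
  x = 4: [0↦5, 1↦6, 2↦5, 3↦2, 4↦4, 5↦4, 6↦2]  zeros at y ∈ ∅
  x = 5: [0↦6, 1↦6, 2↦4, 3↦0, 4↦1, 5↦0, 6↦4]  zeros at y ∈ {3, 5}
  x = 6: [0↦0, 1↦6, 2↦3, 3↦5, 4↦5, 5↦3, 6↦6]  zeros at y ∈ {0}
Collecting zeros: affine points = {(2, 2), (3, 4), (3, 6), (5, 3), (5, 5), (6, 0)}.
Total count |C(F_7)_aff| = 6.


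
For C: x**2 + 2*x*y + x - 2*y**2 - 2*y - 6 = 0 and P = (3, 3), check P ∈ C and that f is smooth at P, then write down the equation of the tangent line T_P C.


Tangent line at P: 13*x - 8*y - 15 = 0.

Step 1: f(3, 3) = 0, so P lies on C.
Step 2: partial derivatives
  f_x(x, y) = 2*x + 2*y + 1, f_y(x, y) = 2*x - 4*y - 2.
  f_x(P) = 13, f_y(P) = -8 (gradient nonzero, so P is smooth).
Step 3: tangent line at P: 13·(x − 3) + -8·(y − 3) = 0.
Expanding: 13*x - 8*y - 15 = 0.


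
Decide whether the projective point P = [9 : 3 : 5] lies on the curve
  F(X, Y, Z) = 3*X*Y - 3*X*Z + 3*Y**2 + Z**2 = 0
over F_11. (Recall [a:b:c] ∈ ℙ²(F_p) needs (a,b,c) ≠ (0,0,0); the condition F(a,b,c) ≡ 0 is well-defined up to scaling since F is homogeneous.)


F(9,3,5) ≡ 9 (mod 11); P is NOT on the curve.

Evaluate F(9, 3, 5) term-by-term (mod 11).
  3*X*Y ↦ 3·9·3·1 = 81
  -3*X*Z ↦ -3·9·1·5 = -135
  3*Y**2 ↦ 3·1·9·1 = 27
  Z**2 ↦ 1·1·1·25 = 25
Sum: F(9, 3, 5) = (81) + (-135) + (27) + (25) = -2.
Reducing mod 11: -2 ≡ 9 (mod 11).
Since F(a, b, c) ≡ 9 ≠ 0 (mod 11), P does NOT lie on the curve.


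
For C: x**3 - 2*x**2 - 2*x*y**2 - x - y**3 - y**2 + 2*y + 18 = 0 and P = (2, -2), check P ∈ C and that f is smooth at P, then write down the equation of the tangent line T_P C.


Tangent line at P: -5*x + 10*y + 30 = 0.

Step 1: f(2, -2) = 0, so P lies on C.
Step 2: partial derivatives
  f_x(x, y) = 3*x**2 - 4*x - 2*y**2 - 1, f_y(x, y) = -4*x*y - 3*y**2 - 2*y + 2.
  f_x(P) = -5, f_y(P) = 10 (gradient nonzero, so P is smooth).
Step 3: tangent line at P: -5·(x − 2) + 10·(y − -2) = 0.
Expanding: -5*x + 10*y + 30 = 0.


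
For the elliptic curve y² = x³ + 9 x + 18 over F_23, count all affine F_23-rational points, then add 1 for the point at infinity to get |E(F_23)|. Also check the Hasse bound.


Affine points = {(0, 8), (0, 15), (3, 7), (3, 16), (4, 7), (4, 16), (5, 2), (5, 21), (6, 9), (6, 14), (8, 2), (8, 21), (9, 0), (10, 2), (10, 21), (13, 3), (13, 20), (14, 6), (14, 17), (15, 3), (15, 20), (16, 7), (16, 16), (17, 1), (17, 22), (18, 3), (18, 20), (22, 10), (22, 13)}; affine count = 29; |E(F_23)| = 30.

Discriminant check: Δ ∝ 4a³ + 27b² = 4·9³ + 27·18² = 4·729 + 27·324 ≡ 3 (mod 23). Nonzero ⇒ E is nonsingular.
For each x ∈ F_23, compute rhs = x³ + 9·x + 18 mod 23, then count y ∈ F_23 with y² ≡ rhs.
  x = 0: rhs = 18, matching y values: 8, 15 (2 points).
  x = 1: rhs = 5, matching y values: none (0 points).
  x = 2: rhs = 21, matching y values: none (0 points).
  x = 3: rhs = 3, matching y values: 7, 16 (2 points).
  x = 4: rhs = 3, matching y values: 7, 16 (2 points).
  x = 5: rhs = 4, matching y values: 2, 21 (2 points).
  x = 6: rhs = 12, matching y values: 9, 14 (2 points).
  x = 7: rhs = 10, matching y values: none (0 points).
  x = 8: rhs = 4, matching y values: 2, 21 (2 points).
  x = 9: rhs = 0, matching y values: 0 (1 points).
  x = 10: rhs = 4, matching y values: 2, 21 (2 points).
  x = 11: rhs = 22, matching y values: none (0 points).
  x = 12: rhs = 14, matching y values: none (0 points).
  x = 13: rhs = 9, matching y values: 3, 20 (2 points).
  x = 14: rhs = 13, matching y values: 6, 17 (2 points).
  x = 15: rhs = 9, matching y values: 3, 20 (2 points).
  x = 16: rhs = 3, matching y values: 7, 16 (2 points).
  x = 17: rhs = 1, matching y values: 1, 22 (2 points).
  x = 18: rhs = 9, matching y values: 3, 20 (2 points).
  x = 19: rhs = 10, matching y values: none (0 points).
  x = 20: rhs = 10, matching y values: none (0 points).
  x = 21: rhs = 15, matching y values: none (0 points).
  x = 22: rhs = 8, matching y values: 10, 13 (2 points).
Total affine count: 29.
Full point count |E(F_23)| = 29 + 1 = 30.
Hasse bound: |30 − (23+1)| = |6| = 6 ≤ 2√23 ≈ 9.5917 ✓.


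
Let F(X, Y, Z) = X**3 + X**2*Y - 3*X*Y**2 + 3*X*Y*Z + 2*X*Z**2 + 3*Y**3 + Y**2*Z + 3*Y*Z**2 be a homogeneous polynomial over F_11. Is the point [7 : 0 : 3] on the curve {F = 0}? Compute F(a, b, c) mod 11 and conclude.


F(7,0,3) ≡ 7 (mod 11); P is NOT on the curve.

Evaluate F(7, 0, 3) term-by-term (mod 11).
  X**3 ↦ 1·343·1·1 = 343
  X**2*Y ↦ 1·49·0·1 = 0
  -3*X*Y**2 ↦ -3·7·0·1 = 0
  3*X*Y*Z ↦ 3·7·0·3 = 0
  2*X*Z**2 ↦ 2·7·1·9 = 126
  3*Y**3 ↦ 3·1·0·1 = 0
  Y**2*Z ↦ 1·1·0·3 = 0
  3*Y*Z**2 ↦ 3·1·0·9 = 0
Sum: F(7, 0, 3) = (343) + (0) + (0) + (0) + (126) + (0) + (0) + (0) = 469.
Reducing mod 11: 469 ≡ 7 (mod 11).
Since F(a, b, c) ≡ 7 ≠ 0 (mod 11), P does NOT lie on the curve.


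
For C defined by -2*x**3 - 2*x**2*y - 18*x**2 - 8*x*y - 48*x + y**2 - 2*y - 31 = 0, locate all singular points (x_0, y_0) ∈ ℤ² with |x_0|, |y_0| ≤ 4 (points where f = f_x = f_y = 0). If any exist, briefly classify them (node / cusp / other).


Singular points: {(-2, -3)}; classification: cusp.

Compute partial derivatives:
  f_x = -6*x**2 - 4*x*y - 36*x - 8*y - 48.
  f_y = -2*x**2 - 8*x + 2*y - 2.
Scan x_0 ∈ {−4, ..., 4}. For each x_0, f_y(x_0, y) is a polynomial in y; find its integer roots y ∈ {−4, ..., 4}, then test f_x and f at those candidates.
  x = -4: f_y(-4, y) = 2*y - 2; vanishes at y ∈ {1}. (-4, 1): f_x = 8 ≠ 0.
  x = -3: f_y(-3, y) = 2*y + 4; vanishes at y ∈ {-2}. (-3, -2): f_x = -2 ≠ 0.
  x = -2: f_y(-2, y) = 2*y + 6; vanishes at y ∈ {-3}. (-2, -3): f_x = 0, f = 0 — SINGULAR.
  x = -1: f_y(-1, y) = 2*y + 4; vanishes at y ∈ {-2}. (-1, -2): f_x = -10 ≠ 0.
  x = 0: f_y(0, y) = 2*y - 2; vanishes at y ∈ {1}. (0, 1): f_x = -56 ≠ 0.
  x = 1: f_y(1, y) = 2*y - 12; no integer root y with |y| ≤ 4.
  x = 2: f_y(2, y) = 2*y - 26; no integer root y with |y| ≤ 4.
  x = 3: f_y(3, y) = 2*y - 44; no integer root y with |y| ≤ 4.
  x = 4: f_y(4, y) = 2*y - 66; no integer root y with |y| ≤ 4.
Only singular point on the grid: (-2, -3).
Classify: substitute x = -2 + u, y = -3 + v and expand: f = -2*u**3 - 2*u**2*v + v**2.
No constant or linear terms (consistent with a singular point). Quadratic part: v**2. Cubic part: -2*u**3 - 2*u**2*v.
The quadratic part v**2 is a perfect square, so there is a single (double) tangent line v = 0, i.e. y = -3. Restricting the cubic part to that line (v = 0) leaves -2*u**3 ≠ 0, so f is not divisible by v and the branch is v² ≈ 2*u**3 to lowest order — this is a cusp.
Classification: cusp.


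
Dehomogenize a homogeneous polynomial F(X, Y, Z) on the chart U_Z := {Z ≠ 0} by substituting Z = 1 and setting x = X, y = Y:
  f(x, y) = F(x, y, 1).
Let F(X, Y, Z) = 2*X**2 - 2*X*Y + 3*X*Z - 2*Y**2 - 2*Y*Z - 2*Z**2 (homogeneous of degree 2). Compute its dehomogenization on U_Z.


f(x, y) = 2*x**2 - 2*x*y + 3*x - 2*y**2 - 2*y - 2

On U_Z we set Z = 1. Each monomial c·X^i·Y^j·Z^k in F becomes c·x^i·y^j·1^k = c·x^i·y^j.
Substituting Z = 1: F(X, Y, 1) = 2*x**2 - 2*x*y + 3*x - 2*y**2 - 2*y - 2.
Note: deg(f) ≤ deg(F) = 2; strict inequality happens when F is divisible by Z (lost terms).


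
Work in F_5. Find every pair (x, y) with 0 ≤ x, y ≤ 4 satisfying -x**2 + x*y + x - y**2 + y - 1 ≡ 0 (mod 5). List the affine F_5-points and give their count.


Affine F_5-points: {(1, 1)}; count = 1.

For each of the 25 pairs (x, y) ∈ F_5², evaluate f(x, y) mod 5. Record the zeros.
  x = 0: [0↦4, 1↦4, 2↦2, 3↦3, 4↦2]  zeros at y ∈ ∅
  x = 1: [0↦4, 1↦0, 2↦4, 3↦1, 4↦1]  zeros at y ∈ {1}
  x = 2: [0↦2, 1↦4, 2↦4, 3↦2, 4↦3]  zeros at y ∈ ∅
  x = 3: [0↦3, 1↦1, 2↦2, 3↦1, 4↦3]  zeros at y ∈ ∅
  x = 4: [0↦2, 1↦1, 2↦3, 3↦3, 4↦1]  zeros at y ∈ ∅
Collecting zeros: affine points = {(1, 1)}.
Total count |C(F_5)_aff| = 1.


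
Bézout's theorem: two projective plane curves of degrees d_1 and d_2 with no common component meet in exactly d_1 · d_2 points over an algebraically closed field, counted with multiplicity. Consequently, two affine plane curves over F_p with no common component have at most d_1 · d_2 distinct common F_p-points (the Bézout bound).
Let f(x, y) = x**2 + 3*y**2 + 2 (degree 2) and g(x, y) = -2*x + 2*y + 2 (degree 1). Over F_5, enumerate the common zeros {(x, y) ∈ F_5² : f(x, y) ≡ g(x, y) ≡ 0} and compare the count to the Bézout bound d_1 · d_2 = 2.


Common zeros: {(0, 4), (4, 3)}; count = 2; Bézout bound = 2.

deg(f) = 2, deg(g) = 1, so Bézout bound = 2.
Scan x ∈ F_5. For each x, list the y ∈ F_5 with f(x, y) ≡ 0 and those with g(x, y) ≡ 0 (mod 5); the common zeros in that column are the intersection.
  x = 0: f ≡ 0 at y ∈ {1, 4}; g ≡ 0 at y ∈ {4}; common: {4}.
  x = 1: f ≡ 0 at y ∈ {2, 3}; g ≡ 0 at y ∈ {0}; common: ∅.
  x = 2: f ≡ 0 at y ∈ ∅; g ≡ 0 at y ∈ {1}; common: ∅.
  x = 3: f ≡ 0 at y ∈ ∅; g ≡ 0 at y ∈ {2}; common: ∅.
  x = 4: f ≡ 0 at y ∈ {2, 3}; g ≡ 0 at y ∈ {3}; common: {3}.
Collecting: common zeros = {(0, 4), (4, 3)}, so the count is 2.
Comparison with the Bézout bound: 2 ≤ 2 = deg(f)·deg(g), as expected for curves with no common component (the bound is attained).


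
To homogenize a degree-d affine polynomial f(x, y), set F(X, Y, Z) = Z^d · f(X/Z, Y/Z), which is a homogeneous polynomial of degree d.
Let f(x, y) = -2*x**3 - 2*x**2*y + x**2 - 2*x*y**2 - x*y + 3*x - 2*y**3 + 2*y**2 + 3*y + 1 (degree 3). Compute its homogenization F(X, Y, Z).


F(X, Y, Z) = -2*X**3 - 2*X**2*Y + X**2*Z - 2*X*Y**2 - X*Y*Z + 3*X*Z**2 - 2*Y**3 + 2*Y**2*Z + 3*Y*Z**2 + Z**3

deg(f) = 3.
Substitute x = X/Z, y = Y/Z into f, then multiply by Z^3.
  monomial -2·x^3·y^0 ↦ -2·X^3·Y^0·Z^0.
  monomial -2·x^2·y^1 ↦ -2·X^2·Y^1·Z^0.
  monomial 1·x^2·y^0 ↦ 1·X^2·Y^0·Z^1.
  monomial -2·x^1·y^2 ↦ -2·X^1·Y^2·Z^0.
  monomial -1·x^1·y^1 ↦ -1·X^1·Y^1·Z^1.
  monomial 3·x^1·y^0 ↦ 3·X^1·Y^0·Z^2.
  monomial -2·x^0·y^3 ↦ -2·X^0·Y^3·Z^0.
  monomial 2·x^0·y^2 ↦ 2·X^0·Y^2·Z^1.
  monomial 3·x^0·y^1 ↦ 3·X^0·Y^1·Z^2.
  monomial 1·x^0·y^0 ↦ 1·X^0·Y^0·Z^3.
Collecting: F(X, Y, Z) = -2*X**3 - 2*X**2*Y + X**2*Z - 2*X*Y**2 - X*Y*Z + 3*X*Z**2 - 2*Y**3 + 2*Y**2*Z + 3*Y*Z**2 + Z**3.


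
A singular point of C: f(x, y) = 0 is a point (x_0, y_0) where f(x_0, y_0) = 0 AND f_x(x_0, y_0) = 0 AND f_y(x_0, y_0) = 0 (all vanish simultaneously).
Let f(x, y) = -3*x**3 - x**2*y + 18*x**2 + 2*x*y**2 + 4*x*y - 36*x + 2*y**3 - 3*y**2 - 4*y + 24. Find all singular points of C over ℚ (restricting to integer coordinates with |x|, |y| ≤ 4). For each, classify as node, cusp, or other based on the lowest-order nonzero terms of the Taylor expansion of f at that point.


Singular points: {(2, 0)}; classification: cusp.

Compute partial derivatives:
  f_x = -9*x**2 - 2*x*y + 36*x + 2*y**2 + 4*y - 36.
  f_y = -x**2 + 4*x*y + 4*x + 6*y**2 - 6*y - 4.
Scan x_0 ∈ {−4, ..., 4}. For each x_0, f_y(x_0, y) is a polynomial in y; find its integer roots y ∈ {−4, ..., 4}, then test f_x and f at those candidates.
  x = -4: f_y(-4, y) = 6*y**2 - 22*y - 36; no integer root y with |y| ≤ 4.
  x = -3: f_y(-3, y) = 6*y**2 - 18*y - 25; no integer root y with |y| ≤ 4.
  x = -2: f_y(-2, y) = 6*y**2 - 14*y - 16; no integer root y with |y| ≤ 4.
  x = -1: f_y(-1, y) = 6*y**2 - 10*y - 9; no integer root y with |y| ≤ 4.
  x = 0: f_y(0, y) = 6*y**2 - 6*y - 4; no integer root y with |y| ≤ 4.
  x = 1: f_y(1, y) = 6*y**2 - 2*y - 1; no integer root y with |y| ≤ 4.
  x = 2: f_y(2, y) = 6*y**2 + 2*y; vanishes at y ∈ {0}. (2, 0): f_x = 0, f = 0 — SINGULAR.
  x = 3: f_y(3, y) = 6*y**2 + 6*y - 1; no integer root y with |y| ≤ 4.
  x = 4: f_y(4, y) = 6*y**2 + 10*y - 4; vanishes at y ∈ {-2}. (4, -2): f_x = -20 ≠ 0.
Only singular point on the grid: (2, 0).
Classify: substitute x = 2 + u, y = 0 + v and expand: f = -3*u**3 - u**2*v + 2*u*v**2 + 2*v**3 + v**2.
No constant or linear terms (consistent with a singular point). Quadratic part: v**2. Cubic part: -3*u**3 - u**2*v + 2*u*v**2 + 2*v**3.
The quadratic part v**2 is a perfect square, so there is a single (double) tangent line v = 0, i.e. y = 0. Restricting the cubic part to that line (v = 0) leaves -3*u**3 ≠ 0, so f is not divisible by v and the branch is v² ≈ 3*u**3 to lowest order — this is a cusp.
Classification: cusp.


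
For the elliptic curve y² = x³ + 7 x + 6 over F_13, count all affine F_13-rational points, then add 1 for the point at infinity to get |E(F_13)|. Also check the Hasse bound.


Affine points = {(1, 1), (1, 12), (5, 6), (5, 7), (6, 2), (6, 11), (10, 6), (10, 7), (11, 6), (11, 7)}; affine count = 10; |E(F_13)| = 11.

Discriminant check: Δ ∝ 4a³ + 27b² = 4·7³ + 27·6² = 4·343 + 27·36 ≡ 4 (mod 13). Nonzero ⇒ E is nonsingular.
For each x ∈ F_13, compute rhs = x³ + 7·x + 6 mod 13, then count y ∈ F_13 with y² ≡ rhs.
  x = 0: rhs = 6, matching y values: none (0 points).
  x = 1: rhs = 1, matching y values: 1, 12 (2 points).
  x = 2: rhs = 2, matching y values: none (0 points).
  x = 3: rhs = 2, matching y values: none (0 points).
  x = 4: rhs = 7, matching y values: none (0 points).
  x = 5: rhs = 10, matching y values: 6, 7 (2 points).
  x = 6: rhs = 4, matching y values: 2, 11 (2 points).
  x = 7: rhs = 8, matching y values: none (0 points).
  x = 8: rhs = 2, matching y values: none (0 points).
  x = 9: rhs = 5, matching y values: none (0 points).
  x = 10: rhs = 10, matching y values: 6, 7 (2 points).
  x = 11: rhs = 10, matching y values: 6, 7 (2 points).
  x = 12: rhs = 11, matching y values: none (0 points).
Total affine count: 10.
Full point count |E(F_13)| = 10 + 1 = 11.
Hasse bound: |11 − (13+1)| = |-3| = 3 ≤ 2√13 ≈ 7.2111 ✓.


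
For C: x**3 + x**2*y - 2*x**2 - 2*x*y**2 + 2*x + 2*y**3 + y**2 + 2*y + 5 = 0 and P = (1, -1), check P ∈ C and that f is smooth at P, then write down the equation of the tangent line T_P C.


Tangent line at P: -3*x + 11*y + 14 = 0.

Step 1: f(1, -1) = 0, so P lies on C.
Step 2: partial derivatives
  f_x(x, y) = 3*x**2 + 2*x*y - 4*x - 2*y**2 + 2, f_y(x, y) = x**2 - 4*x*y + 6*y**2 + 2*y + 2.
  f_x(P) = -3, f_y(P) = 11 (gradient nonzero, so P is smooth).
Step 3: tangent line at P: -3·(x − 1) + 11·(y − -1) = 0.
Expanding: -3*x + 11*y + 14 = 0.


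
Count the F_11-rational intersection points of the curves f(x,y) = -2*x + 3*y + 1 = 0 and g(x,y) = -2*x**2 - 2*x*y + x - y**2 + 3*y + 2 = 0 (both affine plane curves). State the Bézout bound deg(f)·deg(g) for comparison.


Common zeros: {(1, 4), (3, 9)}; count = 2; Bézout bound = 2.

deg(f) = 1, deg(g) = 2, so Bézout bound = 2.
Scan x ∈ F_11. For each x, list the y ∈ F_11 with f(x, y) ≡ 0 and those with g(x, y) ≡ 0 (mod 11); the common zeros in that column are the intersection.
  x = 0: f ≡ 0 at y ∈ {7}; g ≡ 0 at y ∈ ∅; common: ∅.
  x = 1: f ≡ 0 at y ∈ {4}; g ≡ 0 at y ∈ {4, 8}; common: {4}.
  x = 2: f ≡ 0 at y ∈ {1}; g ≡ 0 at y ∈ ∅; common: ∅.
  x = 3: f ≡ 0 at y ∈ {9}; g ≡ 0 at y ∈ {9, 10}; common: {9}.
  x = 4: f ≡ 0 at y ∈ {6}; g ≡ 0 at y ∈ {7, 10}; common: ∅.
  x = 5: f ≡ 0 at y ∈ {3}; g ≡ 0 at y ∈ {6, 9}; common: ∅.
  x = 6: f ≡ 0 at y ∈ {0}; g ≡ 0 at y ∈ {6, 7}; common: ∅.
  x = 7: f ≡ 0 at y ∈ {8}; g ≡ 0 at y ∈ ∅; common: ∅.
  x = 8: f ≡ 0 at y ∈ {5}; g ≡ 0 at y ∈ {1, 8}; common: ∅.
  x = 9: f ≡ 0 at y ∈ {2}; g ≡ 0 at y ∈ ∅; common: ∅.
  x = 10: f ≡ 0 at y ∈ {10}; g ≡ 0 at y ∈ ∅; common: ∅.
Collecting: common zeros = {(1, 4), (3, 9)}, so the count is 2.
Comparison with the Bézout bound: 2 ≤ 2 = deg(f)·deg(g), as expected for curves with no common component (the bound is attained).


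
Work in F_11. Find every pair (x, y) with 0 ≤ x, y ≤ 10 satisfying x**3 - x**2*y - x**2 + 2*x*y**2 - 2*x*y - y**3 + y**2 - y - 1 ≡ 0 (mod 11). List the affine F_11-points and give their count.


Affine F_11-points: {(0, 3), (0, 6), (1, 4), (4, 5), (5, 0), (6, 10), (7, 3), (8, 3)}; count = 8.

For each of the 121 pairs (x, y) ∈ F_11², evaluate f(x, y) mod 11. Record the zeros.
  x = 0: [0↦10, 1↦9, 2↦4, 3↦0, 4↦2, 5↦4, 6↦0, 7↦6, 8↦5, 9↦2, 10↦2]  zeros at y ∈ {3, 6}
  x = 1: [0↦10, 1↦8, 2↦6, 3↦9, 4↦0, 5↦6, 6↦10, 7↦6, 8↦10, 9↦5, 10↦7]  zeros at y ∈ {4}
  x = 2: [0↦3, 1↦9, 2↦8, 3↦5, 4↦5, 5↦2, 6↦1, 7↦7, 8↦3, 9↦5, 10↦7]  zeros at y ∈ ∅
  x = 3: [0↦6, 1↦7, 2↦5, 3↦5, 4↦1, 5↦9, 6↦1, 7↦4, 8↦1, 9↦8, 10↦8]  zeros at y ∈ ∅
  x = 4: [0↦3, 1↦8, 2↦3, 3↦4, 4↦5, 5↦0, 6↦5, 7↦3, 8↦10, 9↦9, 10↦5]  zeros at y ∈ {5}
  x = 5: [0↦0, 1↦7, 2↦8, 3↦8, 4↦1, 5↦3, 6↦8, 7↦10, 8↦3, 9↦3, 10↦4]  zeros at y ∈ {0}
  x = 6: [0↦3, 1↦10, 2↦4, 3↦1, 4↦6, 5↦2, 6↦5, 7↦9, 8↦8, 9↦7, 10↦0]  zeros at y ∈ {10}
  x = 7: [0↦7, 1↦1, 2↦8, 3↦0, 4↦4, 5↦3, 6↦2, 7↦6, 8↦9, 9↦5, 10↦10]  zeros at y ∈ {3}
  x = 8: [0↦7, 1↦8, 2↦4, 3↦0, 4↦1, 5↦1, 6↦5, 7↦7, 8↦1, 9↦3, 10↦7]  zeros at y ∈ {3}
  x = 9: [0↦9, 1↦4, 2↦9, 3↦7, 4↦3, 5↦2, 6↦9, 7↦7, 8↦1, 9↦7, 10↦8]  zeros at y ∈ ∅
  x = 10: [0↦8, 1↦6, 2↦7, 3↦5, 4↦5, 5↦1, 6↦9, 7↦1, 8↦4, 9↦1, 10↦8]  zeros at y ∈ ∅
Collecting zeros: affine points = {(0, 3), (0, 6), (1, 4), (4, 5), (5, 0), (6, 10), (7, 3), (8, 3)}.
Total count |C(F_11)_aff| = 8.


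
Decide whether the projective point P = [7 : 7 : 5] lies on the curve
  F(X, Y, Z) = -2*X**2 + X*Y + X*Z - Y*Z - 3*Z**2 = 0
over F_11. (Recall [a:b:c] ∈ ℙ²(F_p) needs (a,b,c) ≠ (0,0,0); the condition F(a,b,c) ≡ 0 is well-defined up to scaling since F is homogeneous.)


F(7,7,5) ≡ 8 (mod 11); P is NOT on the curve.

Evaluate F(7, 7, 5) term-by-term (mod 11).
  -2*X**2 ↦ -2·49·1·1 = -98
  X*Y ↦ 1·7·7·1 = 49
  X*Z ↦ 1·7·1·5 = 35
  -Y*Z ↦ -1·1·7·5 = -35
  -3*Z**2 ↦ -3·1·1·25 = -75
Sum: F(7, 7, 5) = (-98) + (49) + (35) + (-35) + (-75) = -124.
Reducing mod 11: -124 ≡ 8 (mod 11).
Since F(a, b, c) ≡ 8 ≠ 0 (mod 11), P does NOT lie on the curve.


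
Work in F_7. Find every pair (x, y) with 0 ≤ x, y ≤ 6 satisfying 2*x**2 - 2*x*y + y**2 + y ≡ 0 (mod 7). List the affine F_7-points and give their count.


Affine F_7-points: {(0, 0), (0, 6), (1, 4), (3, 1), (3, 4), (5, 1), (6, 5), (6, 6)}; count = 8.

For each of the 49 pairs (x, y) ∈ F_7², evaluate f(x, y) mod 7. Record the zeros.
  x = 0: [0↦0, 1↦2, 2↦6, 3↦5, 4↦6, 5↦2, 6↦0]  zeros at y ∈ {0, 6}
  x = 1: [0↦2, 1↦2, 2↦4, 3↦1, 4↦0, 5↦1, 6↦4]  zeros at y ∈ {4}
  x = 2: [0↦1, 1↦6, 2↦6, 3↦1, 4↦5, 5↦4, 6↦5]  zeros at y ∈ ∅
  x = 3: [0↦4, 1↦0, 2↦5, 3↦5, 4↦0, 5↦4, 6↦3]  zeros at y ∈ {1, 4}
  x = 4: [0↦4, 1↦5, 2↦1, 3↦6, 4↦6, 5↦1, 6↦5]  zeros at y ∈ ∅
  x = 5: [0↦1, 1↦0, 2↦1, 3↦4, 4↦2, 5↦2, 6↦4]  zeros at y ∈ {1}
  x = 6: [0↦2, 1↦6, 2↦5, 3↦6, 4↦2, 5↦0, 6↦0]  zeros at y ∈ {5, 6}
Collecting zeros: affine points = {(0, 0), (0, 6), (1, 4), (3, 1), (3, 4), (5, 1), (6, 5), (6, 6)}.
Total count |C(F_7)_aff| = 8.


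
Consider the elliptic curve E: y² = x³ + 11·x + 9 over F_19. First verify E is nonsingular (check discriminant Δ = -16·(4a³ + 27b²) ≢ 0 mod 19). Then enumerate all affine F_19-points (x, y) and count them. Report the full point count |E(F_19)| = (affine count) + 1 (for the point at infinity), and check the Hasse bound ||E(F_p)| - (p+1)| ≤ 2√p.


Affine points = {(0, 3), (0, 16), (2, 1), (2, 18), (6, 5), (6, 14), (7, 7), (7, 12), (8, 1), (8, 18), (9, 1), (9, 18), (10, 6), (10, 13), (11, 6), (11, 13), (12, 8), (12, 11), (14, 0), (16, 5), (16, 14), (17, 6), (17, 13), (18, 4), (18, 15)}; affine count = 25; |E(F_19)| = 26.

Discriminant check: Δ ∝ 4a³ + 27b² = 4·11³ + 27·9² = 4·1331 + 27·81 ≡ 6 (mod 19). Nonzero ⇒ E is nonsingular.
For each x ∈ F_19, compute rhs = x³ + 11·x + 9 mod 19, then count y ∈ F_19 with y² ≡ rhs.
  x = 0: rhs = 9, matching y values: 3, 16 (2 points).
  x = 1: rhs = 2, matching y values: none (0 points).
  x = 2: rhs = 1, matching y values: 1, 18 (2 points).
  x = 3: rhs = 12, matching y values: none (0 points).
  x = 4: rhs = 3, matching y values: none (0 points).
  x = 5: rhs = 18, matching y values: none (0 points).
  x = 6: rhs = 6, matching y values: 5, 14 (2 points).
  x = 7: rhs = 11, matching y values: 7, 12 (2 points).
  x = 8: rhs = 1, matching y values: 1, 18 (2 points).
  x = 9: rhs = 1, matching y values: 1, 18 (2 points).
  x = 10: rhs = 17, matching y values: 6, 13 (2 points).
  x = 11: rhs = 17, matching y values: 6, 13 (2 points).
  x = 12: rhs = 7, matching y values: 8, 11 (2 points).
  x = 13: rhs = 12, matching y values: none (0 points).
  x = 14: rhs = 0, matching y values: 0 (1 points).
  x = 15: rhs = 15, matching y values: none (0 points).
  x = 16: rhs = 6, matching y values: 5, 14 (2 points).
  x = 17: rhs = 17, matching y values: 6, 13 (2 points).
  x = 18: rhs = 16, matching y values: 4, 15 (2 points).
Total affine count: 25.
Full point count |E(F_19)| = 25 + 1 = 26.
Hasse bound: |26 − (19+1)| = |6| = 6 ≤ 2√19 ≈ 8.7178 ✓.


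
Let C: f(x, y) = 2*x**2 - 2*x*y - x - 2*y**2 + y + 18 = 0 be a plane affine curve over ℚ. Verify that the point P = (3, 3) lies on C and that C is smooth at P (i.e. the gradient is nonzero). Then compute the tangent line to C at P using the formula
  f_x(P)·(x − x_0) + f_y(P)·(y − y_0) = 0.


Tangent line at P: 5*x - 17*y + 36 = 0.

Step 1: f(3, 3) = 0, so P lies on C.
Step 2: partial derivatives
  f_x(x, y) = 4*x - 2*y - 1, f_y(x, y) = -2*x - 4*y + 1.
  f_x(P) = 5, f_y(P) = -17 (gradient nonzero, so P is smooth).
Step 3: tangent line at P: 5·(x − 3) + -17·(y − 3) = 0.
Expanding: 5*x - 17*y + 36 = 0.


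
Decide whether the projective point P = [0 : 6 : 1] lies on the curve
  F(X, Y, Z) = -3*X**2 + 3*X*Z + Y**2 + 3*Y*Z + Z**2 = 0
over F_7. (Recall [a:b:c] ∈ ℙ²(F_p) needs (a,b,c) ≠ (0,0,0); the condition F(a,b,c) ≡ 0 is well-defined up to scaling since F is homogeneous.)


F(0,6,1) ≡ 6 (mod 7); P is NOT on the curve.

Evaluate F(0, 6, 1) term-by-term (mod 7).
  -3*X**2 ↦ -3·0·1·1 = 0
  3*X*Z ↦ 3·0·1·1 = 0
  Y**2 ↦ 1·1·36·1 = 36
  3*Y*Z ↦ 3·1·6·1 = 18
  Z**2 ↦ 1·1·1·1 = 1
Sum: F(0, 6, 1) = (0) + (0) + (36) + (18) + (1) = 55.
Reducing mod 7: 55 ≡ 6 (mod 7).
Since F(a, b, c) ≡ 6 ≠ 0 (mod 7), P does NOT lie on the curve.


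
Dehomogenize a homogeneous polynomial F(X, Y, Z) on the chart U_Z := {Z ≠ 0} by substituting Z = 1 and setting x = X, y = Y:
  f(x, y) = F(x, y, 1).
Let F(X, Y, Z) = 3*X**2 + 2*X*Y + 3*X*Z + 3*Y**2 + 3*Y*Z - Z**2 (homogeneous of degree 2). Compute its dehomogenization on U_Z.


f(x, y) = 3*x**2 + 2*x*y + 3*x + 3*y**2 + 3*y - 1

On U_Z we set Z = 1. Each monomial c·X^i·Y^j·Z^k in F becomes c·x^i·y^j·1^k = c·x^i·y^j.
Substituting Z = 1: F(X, Y, 1) = 3*x**2 + 2*x*y + 3*x + 3*y**2 + 3*y - 1.
Note: deg(f) ≤ deg(F) = 2; strict inequality happens when F is divisible by Z (lost terms).


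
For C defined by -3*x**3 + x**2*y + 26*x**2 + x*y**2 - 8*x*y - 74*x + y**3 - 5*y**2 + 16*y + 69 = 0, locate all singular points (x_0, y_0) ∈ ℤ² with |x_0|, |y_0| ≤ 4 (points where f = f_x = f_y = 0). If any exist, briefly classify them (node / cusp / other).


Singular points: {(3, 1)}; classification: cusp.

Compute partial derivatives:
  f_x = -9*x**2 + 2*x*y + 52*x + y**2 - 8*y - 74.
  f_y = x**2 + 2*x*y - 8*x + 3*y**2 - 10*y + 16.
Scan x_0 ∈ {−4, ..., 4}. For each x_0, f_y(x_0, y) is a polynomial in y; find its integer roots y ∈ {−4, ..., 4}, then test f_x and f at those candidates.
  x = -4: f_y(-4, y) = 3*y**2 - 18*y + 64; no integer root y with |y| ≤ 4.
  x = -3: f_y(-3, y) = 3*y**2 - 16*y + 49; no integer root y with |y| ≤ 4.
  x = -2: f_y(-2, y) = 3*y**2 - 14*y + 36; no integer root y with |y| ≤ 4.
  x = -1: f_y(-1, y) = 3*y**2 - 12*y + 25; no integer root y with |y| ≤ 4.
  x = 0: f_y(0, y) = 3*y**2 - 10*y + 16; no integer root y with |y| ≤ 4.
  x = 1: f_y(1, y) = 3*y**2 - 8*y + 9; no integer root y with |y| ≤ 4.
  x = 2: f_y(2, y) = 3*y**2 - 6*y + 4; no integer root y with |y| ≤ 4.
  x = 3: f_y(3, y) = 3*y**2 - 4*y + 1; vanishes at y ∈ {1}. (3, 1): f_x = 0, f = 0 — SINGULAR.
  x = 4: f_y(4, y) = 3*y**2 - 2*y; vanishes at y ∈ {0}. (4, 0): f_x = -10 ≠ 0.
Only singular point on the grid: (3, 1).
Classify: substitute x = 3 + u, y = 1 + v and expand: f = -3*u**3 + u**2*v + u*v**2 + v**3 + v**2.
No constant or linear terms (consistent with a singular point). Quadratic part: v**2. Cubic part: -3*u**3 + u**2*v + u*v**2 + v**3.
The quadratic part v**2 is a perfect square, so there is a single (double) tangent line v = 0, i.e. y = 1. Restricting the cubic part to that line (v = 0) leaves -3*u**3 ≠ 0, so f is not divisible by v and the branch is v² ≈ 3*u**3 to lowest order — this is a cusp.
Classification: cusp.


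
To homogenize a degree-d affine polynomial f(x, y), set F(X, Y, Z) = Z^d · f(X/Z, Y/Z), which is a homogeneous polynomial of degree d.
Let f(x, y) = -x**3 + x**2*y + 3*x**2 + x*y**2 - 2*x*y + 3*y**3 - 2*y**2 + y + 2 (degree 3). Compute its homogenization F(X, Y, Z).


F(X, Y, Z) = -X**3 + X**2*Y + 3*X**2*Z + X*Y**2 - 2*X*Y*Z + 3*Y**3 - 2*Y**2*Z + Y*Z**2 + 2*Z**3

deg(f) = 3.
Substitute x = X/Z, y = Y/Z into f, then multiply by Z^3.
  monomial -1·x^3·y^0 ↦ -1·X^3·Y^0·Z^0.
  monomial 1·x^2·y^1 ↦ 1·X^2·Y^1·Z^0.
  monomial 3·x^2·y^0 ↦ 3·X^2·Y^0·Z^1.
  monomial 1·x^1·y^2 ↦ 1·X^1·Y^2·Z^0.
  monomial -2·x^1·y^1 ↦ -2·X^1·Y^1·Z^1.
  monomial 3·x^0·y^3 ↦ 3·X^0·Y^3·Z^0.
  monomial -2·x^0·y^2 ↦ -2·X^0·Y^2·Z^1.
  monomial 1·x^0·y^1 ↦ 1·X^0·Y^1·Z^2.
  monomial 2·x^0·y^0 ↦ 2·X^0·Y^0·Z^3.
Collecting: F(X, Y, Z) = -X**3 + X**2*Y + 3*X**2*Z + X*Y**2 - 2*X*Y*Z + 3*Y**3 - 2*Y**2*Z + Y*Z**2 + 2*Z**3.


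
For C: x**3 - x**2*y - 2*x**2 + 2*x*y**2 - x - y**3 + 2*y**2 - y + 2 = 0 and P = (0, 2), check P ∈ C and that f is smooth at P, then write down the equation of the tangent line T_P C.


Tangent line at P: 7*x - 5*y + 10 = 0.

Step 1: f(0, 2) = 0, so P lies on C.
Step 2: partial derivatives
  f_x(x, y) = 3*x**2 - 2*x*y - 4*x + 2*y**2 - 1, f_y(x, y) = -x**2 + 4*x*y - 3*y**2 + 4*y - 1.
  f_x(P) = 7, f_y(P) = -5 (gradient nonzero, so P is smooth).
Step 3: tangent line at P: 7·(x − 0) + -5·(y − 2) = 0.
Expanding: 7*x - 5*y + 10 = 0.


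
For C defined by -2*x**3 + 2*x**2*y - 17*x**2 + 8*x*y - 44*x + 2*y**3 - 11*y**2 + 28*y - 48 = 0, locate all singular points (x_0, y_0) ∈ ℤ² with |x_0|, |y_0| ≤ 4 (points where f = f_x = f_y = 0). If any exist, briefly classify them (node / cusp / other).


Singular points: {(-2, 2)}; classification: node.

Compute partial derivatives:
  f_x = -6*x**2 + 4*x*y - 34*x + 8*y - 44.
  f_y = 2*x**2 + 8*x + 6*y**2 - 22*y + 28.
Scan x_0 ∈ {−4, ..., 4}. For each x_0, f_y(x_0, y) is a polynomial in y; find its integer roots y ∈ {−4, ..., 4}, then test f_x and f at those candidates.
  x = -4: f_y(-4, y) = 6*y**2 - 22*y + 28; no integer root y with |y| ≤ 4.
  x = -3: f_y(-3, y) = 6*y**2 - 22*y + 22; no integer root y with |y| ≤ 4.
  x = -2: f_y(-2, y) = 6*y**2 - 22*y + 20; vanishes at y ∈ {2}. (-2, 2): f_x = 0, f = 0 — SINGULAR.
  x = -1: f_y(-1, y) = 6*y**2 - 22*y + 22; no integer root y with |y| ≤ 4.
  x = 0: f_y(0, y) = 6*y**2 - 22*y + 28; no integer root y with |y| ≤ 4.
  x = 1: f_y(1, y) = 6*y**2 - 22*y + 38; no integer root y with |y| ≤ 4.
  x = 2: f_y(2, y) = 6*y**2 - 22*y + 52; no integer root y with |y| ≤ 4.
  x = 3: f_y(3, y) = 6*y**2 - 22*y + 70; no integer root y with |y| ≤ 4.
  x = 4: f_y(4, y) = 6*y**2 - 22*y + 92; no integer root y with |y| ≤ 4.
Only singular point on the grid: (-2, 2).
Classify: substitute x = -2 + u, y = 2 + v and expand: f = -2*u**3 + 2*u**2*v - u**2 + 2*v**3 + v**2.
No constant or linear terms (consistent with a singular point). Quadratic part: -u**2 + v**2. Cubic part: -2*u**3 + 2*u**2*v + 2*v**3.
The quadratic part v**2 - u**2 = (v − u)(v + u) splits into two distinct linear factors, so there are two distinct tangent lines y − 2 = ±(x − -2) — this is a node (ordinary double point).
Classification: node.


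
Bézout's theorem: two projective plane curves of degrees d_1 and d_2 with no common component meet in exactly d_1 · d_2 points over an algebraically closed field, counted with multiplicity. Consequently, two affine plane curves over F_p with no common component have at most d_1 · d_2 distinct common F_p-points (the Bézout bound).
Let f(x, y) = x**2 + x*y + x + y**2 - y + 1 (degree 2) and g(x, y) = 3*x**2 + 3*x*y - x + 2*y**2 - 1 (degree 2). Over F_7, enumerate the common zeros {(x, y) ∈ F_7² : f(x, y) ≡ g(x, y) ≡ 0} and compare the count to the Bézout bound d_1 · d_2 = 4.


Common zeros: {(0, 5), (3, 2), (5, 4), (5, 6)}; count = 4; Bézout bound = 4.

deg(f) = 2, deg(g) = 2, so Bézout bound = 4.
Scan x ∈ F_7. For each x, list the y ∈ F_7 with f(x, y) ≡ 0 and those with g(x, y) ≡ 0 (mod 7); the common zeros in that column are the intersection.
  x = 0: f ≡ 0 at y ∈ {3, 5}; g ≡ 0 at y ∈ {2, 5}; common: {5}.
  x = 1: f ≡ 0 at y ∈ {2, 5}; g ≡ 0 at y ∈ {3, 6}; common: ∅.
  x = 2: f ≡ 0 at y ∈ {0, 6}; g ≡ 0 at y ∈ ∅; common: ∅.
  x = 3: f ≡ 0 at y ∈ {2, 3}; g ≡ 0 at y ∈ {2, 4}; common: {2}.
  x = 4: f ≡ 0 at y ∈ {0, 4}; g ≡ 0 at y ∈ ∅; common: ∅.
  x = 5: f ≡ 0 at y ∈ {4, 6}; g ≡ 0 at y ∈ {4, 6}; common: {4, 6}.
  x = 6: f ≡ 0 at y ∈ {1}; g ≡ 0 at y ∈ ∅; common: ∅.
Collecting: common zeros = {(0, 5), (3, 2), (5, 4), (5, 6)}, so the count is 4.
Comparison with the Bézout bound: 4 ≤ 4 = deg(f)·deg(g), as expected for curves with no common component (the bound is attained).


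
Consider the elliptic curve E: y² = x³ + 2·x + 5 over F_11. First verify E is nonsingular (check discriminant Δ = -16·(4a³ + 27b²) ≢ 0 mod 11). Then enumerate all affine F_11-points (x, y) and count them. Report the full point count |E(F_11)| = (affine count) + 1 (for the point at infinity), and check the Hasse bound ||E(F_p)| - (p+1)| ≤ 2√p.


Affine points = {(0, 4), (0, 7), (3, 4), (3, 7), (4, 0), (8, 4), (8, 7), (9, 2), (9, 9)}; affine count = 9; |E(F_11)| = 10.

Discriminant check: Δ ∝ 4a³ + 27b² = 4·2³ + 27·5² = 4·8 + 27·25 ≡ 3 (mod 11). Nonzero ⇒ E is nonsingular.
For each x ∈ F_11, compute rhs = x³ + 2·x + 5 mod 11, then count y ∈ F_11 with y² ≡ rhs.
  x = 0: rhs = 5, matching y values: 4, 7 (2 points).
  x = 1: rhs = 8, matching y values: none (0 points).
  x = 2: rhs = 6, matching y values: none (0 points).
  x = 3: rhs = 5, matching y values: 4, 7 (2 points).
  x = 4: rhs = 0, matching y values: 0 (1 points).
  x = 5: rhs = 8, matching y values: none (0 points).
  x = 6: rhs = 2, matching y values: none (0 points).
  x = 7: rhs = 10, matching y values: none (0 points).
  x = 8: rhs = 5, matching y values: 4, 7 (2 points).
  x = 9: rhs = 4, matching y values: 2, 9 (2 points).
  x = 10: rhs = 2, matching y values: none (0 points).
Total affine count: 9.
Full point count |E(F_11)| = 9 + 1 = 10.
Hasse bound: |10 − (11+1)| = |-2| = 2 ≤ 2√11 ≈ 6.6332 ✓.


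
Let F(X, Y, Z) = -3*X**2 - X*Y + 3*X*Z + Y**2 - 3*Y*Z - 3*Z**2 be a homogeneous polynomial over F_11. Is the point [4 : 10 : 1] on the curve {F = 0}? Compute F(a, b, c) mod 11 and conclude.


F(4,10,1) ≡ 2 (mod 11); P is NOT on the curve.

Evaluate F(4, 10, 1) term-by-term (mod 11).
  -3*X**2 ↦ -3·16·1·1 = -48
  -X*Y ↦ -1·4·10·1 = -40
  3*X*Z ↦ 3·4·1·1 = 12
  Y**2 ↦ 1·1·100·1 = 100
  -3*Y*Z ↦ -3·1·10·1 = -30
  -3*Z**2 ↦ -3·1·1·1 = -3
Sum: F(4, 10, 1) = (-48) + (-40) + (12) + (100) + (-30) + (-3) = -9.
Reducing mod 11: -9 ≡ 2 (mod 11).
Since F(a, b, c) ≡ 2 ≠ 0 (mod 11), P does NOT lie on the curve.


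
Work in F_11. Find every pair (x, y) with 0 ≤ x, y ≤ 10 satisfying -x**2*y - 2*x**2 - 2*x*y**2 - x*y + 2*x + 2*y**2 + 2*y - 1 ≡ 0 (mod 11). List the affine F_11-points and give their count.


Affine F_11-points: {(0, 2), (0, 8), (2, 1), (2, 8), (5, 1), (9, 2), (9, 9)}; count = 7.

For each of the 121 pairs (x, y) ∈ F_11², evaluate f(x, y) mod 11. Record the zeros.
  x = 0: [0↦10, 1↦3, 2↦0, 3↦1, 4↦6, 5↦4, 6↦6, 7↦1, 8↦0, 9↦3, 10↦10]  zeros at y ∈ {2, 8}
  x = 1: [0↦10, 1↦10, 2↦10, 3↦10, 4↦10, 5↦10, 6↦10, 7↦10, 8↦10, 9↦10, 10↦10]  zeros at y ∈ ∅
  x = 2: [0↦6, 1↦0, 2↦1, 3↦9, 4↦2, 5↦2, 6↦9, 7↦1, 8↦0, 9↦6, 10↦8]  zeros at y ∈ {1, 8}
  x = 3: [0↦9, 1↦6, 2↦6, 3↦9, 4↦4, 5↦2, 6↦3, 7↦7, 8↦3, 9↦2, 10↦4]  zeros at y ∈ ∅
  x = 4: [0↦8, 1↦6, 2↦3, 3↦10, 4↦5, 5↦10, 6↦3, 7↦6, 8↦8, 9↦9, 10↦9]  zeros at y ∈ ∅
  x = 5: [0↦3, 1↦0, 2↦3, 3↦1, 4↦5, 5↦4, 6↦9, 7↦9, 8↦4, 9↦5, 10↦1]  zeros at y ∈ {1}
  x = 6: [0↦5, 1↦10, 2↦6, 3↦4, 4↦4, 5↦6, 6↦10, 7↦5, 8↦2, 9↦1, 10↦2]  zeros at y ∈ ∅
  x = 7: [0↦3, 1↦3, 2↦1, 3↦8, 4↦2, 5↦5, 6↦6, 7↦5, 8↦2, 9↦8, 10↦1]  zeros at y ∈ ∅
  x = 8: [0↦8, 1↦1, 2↦10, 3↦2, 4↦10, 5↦1, 6↦8, 7↦9, 8↦4, 9↦4, 10↦9]  zeros at y ∈ ∅
  x = 9: [0↦9, 1↦4, 2↦0, 3↦8, 4↦6, 5↦5, 6↦5, 7↦6, 8↦8, 9↦0, 10↦4]  zeros at y ∈ {2, 9}
  x = 10: [0↦6, 1↦1, 2↦4, 3↦4, 4↦1, 5↦6, 6↦8, 7↦7, 8↦3, 9↦7, 10↦8]  zeros at y ∈ ∅
Collecting zeros: affine points = {(0, 2), (0, 8), (2, 1), (2, 8), (5, 1), (9, 2), (9, 9)}.
Total count |C(F_11)_aff| = 7.
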